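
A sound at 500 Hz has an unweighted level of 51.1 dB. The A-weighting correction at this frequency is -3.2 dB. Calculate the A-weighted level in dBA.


Given values:
  SPL = 51.1 dB
  A-weighting at 500 Hz = -3.2 dB
Formula: L_A = SPL + A_weight
L_A = 51.1 + (-3.2)
L_A = 47.9

47.9 dBA


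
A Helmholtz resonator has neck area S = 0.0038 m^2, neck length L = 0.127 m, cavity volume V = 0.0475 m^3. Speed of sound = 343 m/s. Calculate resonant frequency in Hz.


Given values:
  S = 0.0038 m^2, L = 0.127 m, V = 0.0475 m^3, c = 343 m/s
Formula: f = (c / (2*pi)) * sqrt(S / (V * L))
Compute V * L = 0.0475 * 0.127 = 0.0060325
Compute S / (V * L) = 0.0038 / 0.0060325 = 0.6299
Compute sqrt(0.6299) = 0.793662
Compute c / (2*pi) = 343 / 6.283185 = 54.590148
f = 54.590148 * 0.793662 = 43.33

43.33 Hz


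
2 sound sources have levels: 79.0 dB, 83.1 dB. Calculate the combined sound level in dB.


Formula: L_total = 10 * log10( sum(10^(Li/10)) )
  Source 1: 10^(79.0/10) = 79432823.4724
  Source 2: 10^(83.1/10) = 204173794.467
Sum of linear values = 283606617.9394
L_total = 10 * log10(283606617.9394) = 84.53

84.53 dB


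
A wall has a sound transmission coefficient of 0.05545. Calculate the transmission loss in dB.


Given values:
  tau = 0.05545
Formula: TL = 10 * log10(1 / tau)
Compute 1 / tau = 1 / 0.05545 = 18.0343
Compute log10(18.0343) = 1.256099
TL = 10 * 1.256099 = 12.56

12.56 dB


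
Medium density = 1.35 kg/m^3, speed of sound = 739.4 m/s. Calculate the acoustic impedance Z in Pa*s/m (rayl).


Given values:
  rho = 1.35 kg/m^3
  c = 739.4 m/s
Formula: Z = rho * c
Z = 1.35 * 739.4
Z = 998.19

998.19 rayl


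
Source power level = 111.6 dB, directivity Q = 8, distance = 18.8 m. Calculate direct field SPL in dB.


Given values:
  Lw = 111.6 dB, Q = 8, r = 18.8 m
Formula: SPL = Lw + 10 * log10(Q / (4 * pi * r^2))
Compute 4 * pi * r^2 = 4 * pi * 18.8^2 = 4441.458
Compute Q / denom = 8 / 4441.458 = 0.00180121
Compute 10 * log10(0.00180121) = -27.4444
SPL = 111.6 + (-27.4444) = 84.16

84.16 dB


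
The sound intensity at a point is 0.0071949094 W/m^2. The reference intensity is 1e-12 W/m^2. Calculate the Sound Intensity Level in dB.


Given values:
  I = 0.0071949094 W/m^2
  I_ref = 1e-12 W/m^2
Formula: SIL = 10 * log10(I / I_ref)
Compute ratio: I / I_ref = 7194909400
Compute log10: log10(7194909400) = 9.857025
Multiply: SIL = 10 * 9.857025 = 98.57

98.57 dB


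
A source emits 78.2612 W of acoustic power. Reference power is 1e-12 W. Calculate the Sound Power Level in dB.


Given values:
  W = 78.2612 W
  W_ref = 1e-12 W
Formula: SWL = 10 * log10(W / W_ref)
Compute ratio: W / W_ref = 78261200000000
Compute log10: log10(78261200000000) = 13.893547
Multiply: SWL = 10 * 13.893547 = 138.94

138.94 dB


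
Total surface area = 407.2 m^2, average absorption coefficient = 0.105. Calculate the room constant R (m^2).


Given values:
  S = 407.2 m^2, alpha = 0.105
Formula: R = S * alpha / (1 - alpha)
Numerator: 407.2 * 0.105 = 42.756
Denominator: 1 - 0.105 = 0.895
R = 42.756 / 0.895 = 47.77

47.77 m^2


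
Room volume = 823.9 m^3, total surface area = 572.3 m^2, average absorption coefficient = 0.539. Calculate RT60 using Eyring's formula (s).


Given values:
  V = 823.9 m^3, S = 572.3 m^2, alpha = 0.539
Formula: RT60 = 0.161 * V / (-S * ln(1 - alpha))
Compute ln(1 - 0.539) = ln(0.461) = -0.774357
Denominator: -572.3 * -0.774357 = 443.1645
Numerator: 0.161 * 823.9 = 132.6479
RT60 = 132.6479 / 443.1645 = 0.299

0.299 s


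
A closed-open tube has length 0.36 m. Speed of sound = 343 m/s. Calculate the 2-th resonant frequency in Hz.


Given values:
  Tube type: closed-open, L = 0.36 m, c = 343 m/s, n = 2
Formula: f_n = (2n - 1) * c / (4 * L)
Compute 2n - 1 = 2*2 - 1 = 3
Compute 4 * L = 4 * 0.36 = 1.44
f = 3 * 343 / 1.44
f = 714.58

714.58 Hz


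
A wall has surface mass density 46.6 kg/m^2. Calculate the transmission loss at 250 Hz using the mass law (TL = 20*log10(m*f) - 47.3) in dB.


Given values:
  m = 46.6 kg/m^2, f = 250 Hz
Formula: TL = 20 * log10(m * f) - 47.3
Compute m * f = 46.6 * 250 = 11650.0
Compute log10(11650.0) = 4.066326
Compute 20 * 4.066326 = 81.3265
TL = 81.3265 - 47.3 = 34.03

34.03 dB


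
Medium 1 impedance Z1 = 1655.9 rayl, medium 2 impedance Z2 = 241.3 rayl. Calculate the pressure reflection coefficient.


Given values:
  Z1 = 1655.9 rayl, Z2 = 241.3 rayl
Formula: R = (Z2 - Z1) / (Z2 + Z1)
Numerator: Z2 - Z1 = 241.3 - 1655.9 = -1414.6
Denominator: Z2 + Z1 = 241.3 + 1655.9 = 1897.2
R = -1414.6 / 1897.2 = -0.7456

-0.7456


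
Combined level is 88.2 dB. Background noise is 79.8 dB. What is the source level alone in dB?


Given values:
  L_total = 88.2 dB, L_bg = 79.8 dB
Formula: L_source = 10 * log10(10^(L_total/10) - 10^(L_bg/10))
Convert to linear:
  10^(88.2/10) = 660693448.0076
  10^(79.8/10) = 95499258.6021
Difference: 660693448.0076 - 95499258.6021 = 565194189.4055
L_source = 10 * log10(565194189.4055) = 87.52

87.52 dB


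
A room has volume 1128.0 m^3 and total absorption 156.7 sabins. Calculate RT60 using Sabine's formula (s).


Given values:
  V = 1128.0 m^3
  A = 156.7 sabins
Formula: RT60 = 0.161 * V / A
Numerator: 0.161 * 1128.0 = 181.608
RT60 = 181.608 / 156.7 = 1.159

1.159 s


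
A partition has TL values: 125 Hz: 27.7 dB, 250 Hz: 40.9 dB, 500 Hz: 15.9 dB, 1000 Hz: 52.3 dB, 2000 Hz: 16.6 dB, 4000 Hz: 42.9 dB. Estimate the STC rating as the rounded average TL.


Given TL values at each frequency:
  125 Hz: 27.7 dB
  250 Hz: 40.9 dB
  500 Hz: 15.9 dB
  1000 Hz: 52.3 dB
  2000 Hz: 16.6 dB
  4000 Hz: 42.9 dB
Formula: STC ~ round(average of TL values)
Sum = 27.7 + 40.9 + 15.9 + 52.3 + 16.6 + 42.9 = 196.3
Average = 196.3 / 6 = 32.72
Rounded: 33

33


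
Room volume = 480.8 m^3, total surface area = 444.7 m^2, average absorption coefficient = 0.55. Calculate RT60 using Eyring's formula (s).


Given values:
  V = 480.8 m^3, S = 444.7 m^2, alpha = 0.55
Formula: RT60 = 0.161 * V / (-S * ln(1 - alpha))
Compute ln(1 - 0.55) = ln(0.45) = -0.798508
Denominator: -444.7 * -0.798508 = 355.0965
Numerator: 0.161 * 480.8 = 77.4088
RT60 = 77.4088 / 355.0965 = 0.218

0.218 s


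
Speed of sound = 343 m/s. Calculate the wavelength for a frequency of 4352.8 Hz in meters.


Given values:
  c = 343 m/s, f = 4352.8 Hz
Formula: lambda = c / f
lambda = 343 / 4352.8
lambda = 0.0788

0.0788 m


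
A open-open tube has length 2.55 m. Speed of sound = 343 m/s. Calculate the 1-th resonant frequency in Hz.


Given values:
  Tube type: open-open, L = 2.55 m, c = 343 m/s, n = 1
Formula: f_n = n * c / (2 * L)
Compute 2 * L = 2 * 2.55 = 5.1
f = 1 * 343 / 5.1
f = 67.25

67.25 Hz


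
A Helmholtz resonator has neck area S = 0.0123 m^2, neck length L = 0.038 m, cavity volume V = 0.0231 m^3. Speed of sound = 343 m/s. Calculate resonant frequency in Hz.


Given values:
  S = 0.0123 m^2, L = 0.038 m, V = 0.0231 m^3, c = 343 m/s
Formula: f = (c / (2*pi)) * sqrt(S / (V * L))
Compute V * L = 0.0231 * 0.038 = 0.0008778
Compute S / (V * L) = 0.0123 / 0.0008778 = 14.0123
Compute sqrt(14.0123) = 3.743301
Compute c / (2*pi) = 343 / 6.283185 = 54.590148
f = 54.590148 * 3.743301 = 204.35

204.35 Hz


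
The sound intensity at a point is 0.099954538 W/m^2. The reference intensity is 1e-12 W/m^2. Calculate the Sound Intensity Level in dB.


Given values:
  I = 0.099954538 W/m^2
  I_ref = 1e-12 W/m^2
Formula: SIL = 10 * log10(I / I_ref)
Compute ratio: I / I_ref = 99954538000
Compute log10: log10(99954538000) = 10.999803
Multiply: SIL = 10 * 10.999803 = 110.0

110.0 dB


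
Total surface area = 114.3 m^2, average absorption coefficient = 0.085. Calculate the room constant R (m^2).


Given values:
  S = 114.3 m^2, alpha = 0.085
Formula: R = S * alpha / (1 - alpha)
Numerator: 114.3 * 0.085 = 9.7155
Denominator: 1 - 0.085 = 0.915
R = 9.7155 / 0.915 = 10.62

10.62 m^2


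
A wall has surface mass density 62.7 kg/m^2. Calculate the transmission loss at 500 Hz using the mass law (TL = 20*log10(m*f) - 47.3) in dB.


Given values:
  m = 62.7 kg/m^2, f = 500 Hz
Formula: TL = 20 * log10(m * f) - 47.3
Compute m * f = 62.7 * 500 = 31350.0
Compute log10(31350.0) = 4.496238
Compute 20 * 4.496238 = 89.9248
TL = 89.9248 - 47.3 = 42.62

42.62 dB


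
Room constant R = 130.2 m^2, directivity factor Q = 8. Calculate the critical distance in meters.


Given values:
  R = 130.2 m^2, Q = 8
Formula: d_c = 0.141 * sqrt(Q * R)
Compute Q * R = 8 * 130.2 = 1041.6
Compute sqrt(1041.6) = 32.2738
d_c = 0.141 * 32.2738 = 4.551

4.551 m


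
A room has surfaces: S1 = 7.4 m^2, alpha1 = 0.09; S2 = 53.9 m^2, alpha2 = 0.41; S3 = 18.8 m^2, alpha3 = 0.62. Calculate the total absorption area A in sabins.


Given surfaces:
  Surface 1: 7.4 * 0.09 = 0.666
  Surface 2: 53.9 * 0.41 = 22.099
  Surface 3: 18.8 * 0.62 = 11.656
Formula: A = sum(Si * alpha_i)
A = 0.666 + 22.099 + 11.656
A = 34.42

34.42 sabins


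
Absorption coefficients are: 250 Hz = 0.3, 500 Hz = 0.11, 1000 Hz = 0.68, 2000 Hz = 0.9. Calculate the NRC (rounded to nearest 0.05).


Given values:
  a_250 = 0.3, a_500 = 0.11
  a_1000 = 0.68, a_2000 = 0.9
Formula: NRC = (a250 + a500 + a1000 + a2000) / 4
Sum = 0.3 + 0.11 + 0.68 + 0.9 = 1.99
NRC = 1.99 / 4 = 0.4975
Rounded to nearest 0.05: 0.5

0.5


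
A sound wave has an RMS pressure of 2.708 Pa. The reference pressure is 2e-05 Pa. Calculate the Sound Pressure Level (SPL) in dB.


Given values:
  p = 2.708 Pa
  p_ref = 2e-05 Pa
Formula: SPL = 20 * log10(p / p_ref)
Compute ratio: p / p_ref = 2.708 / 2e-05 = 135400
Compute log10: log10(135400) = 5.131619
Multiply: SPL = 20 * 5.131619 = 102.63

102.63 dB


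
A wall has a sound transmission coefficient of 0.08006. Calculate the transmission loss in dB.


Given values:
  tau = 0.08006
Formula: TL = 10 * log10(1 / tau)
Compute 1 / tau = 1 / 0.08006 = 12.4906
Compute log10(12.4906) = 1.096583
TL = 10 * 1.096583 = 10.97

10.97 dB


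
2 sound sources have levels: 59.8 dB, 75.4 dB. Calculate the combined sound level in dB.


Formula: L_total = 10 * log10( sum(10^(Li/10)) )
  Source 1: 10^(59.8/10) = 954992.586
  Source 2: 10^(75.4/10) = 34673685.0453
Sum of linear values = 35628677.6313
L_total = 10 * log10(35628677.6313) = 75.52

75.52 dB


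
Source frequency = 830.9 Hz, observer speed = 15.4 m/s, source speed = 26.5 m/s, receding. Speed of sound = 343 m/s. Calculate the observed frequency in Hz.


Given values:
  f_s = 830.9 Hz, v_o = 15.4 m/s, v_s = 26.5 m/s
  Direction: receding
Formula: f_o = f_s * (c - v_o) / (c + v_s)
Numerator: c - v_o = 343 - 15.4 = 327.6
Denominator: c + v_s = 343 + 26.5 = 369.5
f_o = 830.9 * 327.6 / 369.5 = 736.68

736.68 Hz


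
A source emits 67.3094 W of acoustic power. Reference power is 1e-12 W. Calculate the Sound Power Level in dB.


Given values:
  W = 67.3094 W
  W_ref = 1e-12 W
Formula: SWL = 10 * log10(W / W_ref)
Compute ratio: W / W_ref = 67309400000000
Compute log10: log10(67309400000000) = 13.828076
Multiply: SWL = 10 * 13.828076 = 138.28

138.28 dB


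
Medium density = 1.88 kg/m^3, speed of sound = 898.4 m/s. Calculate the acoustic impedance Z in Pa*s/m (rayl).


Given values:
  rho = 1.88 kg/m^3
  c = 898.4 m/s
Formula: Z = rho * c
Z = 1.88 * 898.4
Z = 1688.99

1688.99 rayl


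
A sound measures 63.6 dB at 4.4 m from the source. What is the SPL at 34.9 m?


Given values:
  SPL1 = 63.6 dB, r1 = 4.4 m, r2 = 34.9 m
Formula: SPL2 = SPL1 - 20 * log10(r2 / r1)
Compute ratio: r2 / r1 = 34.9 / 4.4 = 7.9318
Compute log10: log10(7.9318) = 0.899372
Compute drop: 20 * 0.899372 = 17.9874
SPL2 = 63.6 - 17.9874 = 45.61

45.61 dB


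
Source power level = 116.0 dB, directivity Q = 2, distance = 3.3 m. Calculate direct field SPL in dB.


Given values:
  Lw = 116.0 dB, Q = 2, r = 3.3 m
Formula: SPL = Lw + 10 * log10(Q / (4 * pi * r^2))
Compute 4 * pi * r^2 = 4 * pi * 3.3^2 = 136.8478
Compute Q / denom = 2 / 136.8478 = 0.01461478
Compute 10 * log10(0.01461478) = -18.3521
SPL = 116.0 + (-18.3521) = 97.65

97.65 dB


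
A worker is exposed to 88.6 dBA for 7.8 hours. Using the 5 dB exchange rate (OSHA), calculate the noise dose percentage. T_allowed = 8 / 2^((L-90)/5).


Given values:
  L = 88.6 dBA, T = 7.8 hours
Formula: T_allowed = 8 / 2^((L - 90) / 5)
Compute exponent: (88.6 - 90) / 5 = -0.28
Compute 2^(-0.28) = 0.823591
T_allowed = 8 / 0.823591 = 9.713559 hours
Dose = (T / T_allowed) * 100
Dose = (7.8 / 9.713559) * 100 = 80.3

80.3 %


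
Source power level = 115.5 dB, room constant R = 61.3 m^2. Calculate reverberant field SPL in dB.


Given values:
  Lw = 115.5 dB, R = 61.3 m^2
Formula: SPL = Lw + 10 * log10(4 / R)
Compute 4 / R = 4 / 61.3 = 0.065253
Compute 10 * log10(0.065253) = -11.854
SPL = 115.5 + (-11.854) = 103.65

103.65 dB


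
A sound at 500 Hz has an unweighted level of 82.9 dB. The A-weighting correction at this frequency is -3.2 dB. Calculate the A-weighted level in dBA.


Given values:
  SPL = 82.9 dB
  A-weighting at 500 Hz = -3.2 dB
Formula: L_A = SPL + A_weight
L_A = 82.9 + (-3.2)
L_A = 79.7

79.7 dBA


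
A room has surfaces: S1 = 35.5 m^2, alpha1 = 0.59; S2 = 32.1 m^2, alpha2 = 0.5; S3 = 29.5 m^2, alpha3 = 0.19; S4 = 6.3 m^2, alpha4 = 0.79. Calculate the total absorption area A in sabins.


Given surfaces:
  Surface 1: 35.5 * 0.59 = 20.945
  Surface 2: 32.1 * 0.5 = 16.05
  Surface 3: 29.5 * 0.19 = 5.605
  Surface 4: 6.3 * 0.79 = 4.977
Formula: A = sum(Si * alpha_i)
A = 20.945 + 16.05 + 5.605 + 4.977
A = 47.58

47.58 sabins


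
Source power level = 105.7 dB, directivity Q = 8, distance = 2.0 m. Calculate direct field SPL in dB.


Given values:
  Lw = 105.7 dB, Q = 8, r = 2.0 m
Formula: SPL = Lw + 10 * log10(Q / (4 * pi * r^2))
Compute 4 * pi * r^2 = 4 * pi * 2.0^2 = 50.2655
Compute Q / denom = 8 / 50.2655 = 0.15915489
Compute 10 * log10(0.15915489) = -7.9818
SPL = 105.7 + (-7.9818) = 97.72

97.72 dB


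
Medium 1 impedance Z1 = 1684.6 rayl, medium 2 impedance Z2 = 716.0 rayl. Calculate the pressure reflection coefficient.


Given values:
  Z1 = 1684.6 rayl, Z2 = 716.0 rayl
Formula: R = (Z2 - Z1) / (Z2 + Z1)
Numerator: Z2 - Z1 = 716.0 - 1684.6 = -968.6
Denominator: Z2 + Z1 = 716.0 + 1684.6 = 2400.6
R = -968.6 / 2400.6 = -0.4035

-0.4035


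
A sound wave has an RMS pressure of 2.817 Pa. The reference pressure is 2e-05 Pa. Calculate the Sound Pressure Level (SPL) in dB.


Given values:
  p = 2.817 Pa
  p_ref = 2e-05 Pa
Formula: SPL = 20 * log10(p / p_ref)
Compute ratio: p / p_ref = 2.817 / 2e-05 = 140850
Compute log10: log10(140850) = 5.148757
Multiply: SPL = 20 * 5.148757 = 102.98

102.98 dB


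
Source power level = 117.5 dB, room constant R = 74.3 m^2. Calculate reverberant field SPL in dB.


Given values:
  Lw = 117.5 dB, R = 74.3 m^2
Formula: SPL = Lw + 10 * log10(4 / R)
Compute 4 / R = 4 / 74.3 = 0.053836
Compute 10 * log10(0.053836) = -12.6893
SPL = 117.5 + (-12.6893) = 104.81

104.81 dB


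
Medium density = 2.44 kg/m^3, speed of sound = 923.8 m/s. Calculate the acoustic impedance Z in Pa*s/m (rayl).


Given values:
  rho = 2.44 kg/m^3
  c = 923.8 m/s
Formula: Z = rho * c
Z = 2.44 * 923.8
Z = 2254.07

2254.07 rayl


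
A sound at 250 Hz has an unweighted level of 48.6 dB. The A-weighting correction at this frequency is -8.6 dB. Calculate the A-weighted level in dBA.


Given values:
  SPL = 48.6 dB
  A-weighting at 250 Hz = -8.6 dB
Formula: L_A = SPL + A_weight
L_A = 48.6 + (-8.6)
L_A = 40.0

40.0 dBA


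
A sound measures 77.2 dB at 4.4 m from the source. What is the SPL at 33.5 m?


Given values:
  SPL1 = 77.2 dB, r1 = 4.4 m, r2 = 33.5 m
Formula: SPL2 = SPL1 - 20 * log10(r2 / r1)
Compute ratio: r2 / r1 = 33.5 / 4.4 = 7.6136
Compute log10: log10(7.6136) = 0.88159
Compute drop: 20 * 0.88159 = 17.6318
SPL2 = 77.2 - 17.6318 = 59.57

59.57 dB


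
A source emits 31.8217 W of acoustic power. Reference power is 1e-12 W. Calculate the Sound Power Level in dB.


Given values:
  W = 31.8217 W
  W_ref = 1e-12 W
Formula: SWL = 10 * log10(W / W_ref)
Compute ratio: W / W_ref = 31821700000000
Compute log10: log10(31821700000000) = 13.502723
Multiply: SWL = 10 * 13.502723 = 135.03

135.03 dB


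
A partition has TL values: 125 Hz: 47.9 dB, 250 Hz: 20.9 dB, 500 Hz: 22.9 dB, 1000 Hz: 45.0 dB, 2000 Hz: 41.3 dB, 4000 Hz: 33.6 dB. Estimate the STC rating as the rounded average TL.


Given TL values at each frequency:
  125 Hz: 47.9 dB
  250 Hz: 20.9 dB
  500 Hz: 22.9 dB
  1000 Hz: 45.0 dB
  2000 Hz: 41.3 dB
  4000 Hz: 33.6 dB
Formula: STC ~ round(average of TL values)
Sum = 47.9 + 20.9 + 22.9 + 45.0 + 41.3 + 33.6 = 211.6
Average = 211.6 / 6 = 35.27
Rounded: 35

35


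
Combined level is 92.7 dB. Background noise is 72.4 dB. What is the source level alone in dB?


Given values:
  L_total = 92.7 dB, L_bg = 72.4 dB
Formula: L_source = 10 * log10(10^(L_total/10) - 10^(L_bg/10))
Convert to linear:
  10^(92.7/10) = 1862087136.6629
  10^(72.4/10) = 17378008.2875
Difference: 1862087136.6629 - 17378008.2875 = 1844709128.3754
L_source = 10 * log10(1844709128.3754) = 92.66

92.66 dB


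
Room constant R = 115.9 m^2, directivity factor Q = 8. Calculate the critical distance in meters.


Given values:
  R = 115.9 m^2, Q = 8
Formula: d_c = 0.141 * sqrt(Q * R)
Compute Q * R = 8 * 115.9 = 927.2
Compute sqrt(927.2) = 30.45
d_c = 0.141 * 30.45 = 4.293

4.293 m


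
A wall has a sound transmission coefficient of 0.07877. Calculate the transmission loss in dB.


Given values:
  tau = 0.07877
Formula: TL = 10 * log10(1 / tau)
Compute 1 / tau = 1 / 0.07877 = 12.6952
Compute log10(12.6952) = 1.10364
TL = 10 * 1.10364 = 11.04

11.04 dB


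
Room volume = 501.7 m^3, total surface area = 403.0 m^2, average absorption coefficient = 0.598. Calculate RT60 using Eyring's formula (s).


Given values:
  V = 501.7 m^3, S = 403.0 m^2, alpha = 0.598
Formula: RT60 = 0.161 * V / (-S * ln(1 - alpha))
Compute ln(1 - 0.598) = ln(0.402) = -0.911303
Denominator: -403.0 * -0.911303 = 367.2551
Numerator: 0.161 * 501.7 = 80.7737
RT60 = 80.7737 / 367.2551 = 0.22

0.22 s


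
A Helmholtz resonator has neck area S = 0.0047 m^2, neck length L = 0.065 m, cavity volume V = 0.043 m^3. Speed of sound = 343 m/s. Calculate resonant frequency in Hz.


Given values:
  S = 0.0047 m^2, L = 0.065 m, V = 0.043 m^3, c = 343 m/s
Formula: f = (c / (2*pi)) * sqrt(S / (V * L))
Compute V * L = 0.043 * 0.065 = 0.002795
Compute S / (V * L) = 0.0047 / 0.002795 = 1.6816
Compute sqrt(1.6816) = 1.296765
Compute c / (2*pi) = 343 / 6.283185 = 54.590148
f = 54.590148 * 1.296765 = 70.79

70.79 Hz


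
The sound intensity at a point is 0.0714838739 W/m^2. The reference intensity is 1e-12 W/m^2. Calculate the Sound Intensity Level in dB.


Given values:
  I = 0.0714838739 W/m^2
  I_ref = 1e-12 W/m^2
Formula: SIL = 10 * log10(I / I_ref)
Compute ratio: I / I_ref = 71483873900
Compute log10: log10(71483873900) = 10.854208
Multiply: SIL = 10 * 10.854208 = 108.54

108.54 dB


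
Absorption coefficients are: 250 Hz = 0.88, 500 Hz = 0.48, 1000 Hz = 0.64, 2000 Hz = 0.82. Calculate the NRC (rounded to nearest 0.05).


Given values:
  a_250 = 0.88, a_500 = 0.48
  a_1000 = 0.64, a_2000 = 0.82
Formula: NRC = (a250 + a500 + a1000 + a2000) / 4
Sum = 0.88 + 0.48 + 0.64 + 0.82 = 2.82
NRC = 2.82 / 4 = 0.705
Rounded to nearest 0.05: 0.7

0.7


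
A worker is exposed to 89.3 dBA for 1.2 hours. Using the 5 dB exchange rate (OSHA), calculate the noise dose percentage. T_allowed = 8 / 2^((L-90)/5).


Given values:
  L = 89.3 dBA, T = 1.2 hours
Formula: T_allowed = 8 / 2^((L - 90) / 5)
Compute exponent: (89.3 - 90) / 5 = -0.14
Compute 2^(-0.14) = 0.907519
T_allowed = 8 / 0.907519 = 8.815242 hours
Dose = (T / T_allowed) * 100
Dose = (1.2 / 8.815242) * 100 = 13.61

13.61 %


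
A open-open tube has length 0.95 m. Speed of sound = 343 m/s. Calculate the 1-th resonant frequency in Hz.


Given values:
  Tube type: open-open, L = 0.95 m, c = 343 m/s, n = 1
Formula: f_n = n * c / (2 * L)
Compute 2 * L = 2 * 0.95 = 1.9
f = 1 * 343 / 1.9
f = 180.53

180.53 Hz


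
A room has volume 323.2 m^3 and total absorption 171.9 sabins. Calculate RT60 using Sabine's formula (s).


Given values:
  V = 323.2 m^3
  A = 171.9 sabins
Formula: RT60 = 0.161 * V / A
Numerator: 0.161 * 323.2 = 52.0352
RT60 = 52.0352 / 171.9 = 0.303

0.303 s


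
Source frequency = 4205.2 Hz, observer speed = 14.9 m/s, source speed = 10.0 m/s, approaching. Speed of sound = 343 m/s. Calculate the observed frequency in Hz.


Given values:
  f_s = 4205.2 Hz, v_o = 14.9 m/s, v_s = 10.0 m/s
  Direction: approaching
Formula: f_o = f_s * (c + v_o) / (c - v_s)
Numerator: c + v_o = 343 + 14.9 = 357.9
Denominator: c - v_s = 343 - 10.0 = 333.0
f_o = 4205.2 * 357.9 / 333.0 = 4519.64

4519.64 Hz


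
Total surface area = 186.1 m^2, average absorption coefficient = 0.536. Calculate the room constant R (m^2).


Given values:
  S = 186.1 m^2, alpha = 0.536
Formula: R = S * alpha / (1 - alpha)
Numerator: 186.1 * 0.536 = 99.7496
Denominator: 1 - 0.536 = 0.464
R = 99.7496 / 0.464 = 214.98

214.98 m^2


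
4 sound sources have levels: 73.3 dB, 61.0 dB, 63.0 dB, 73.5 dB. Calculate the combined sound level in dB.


Formula: L_total = 10 * log10( sum(10^(Li/10)) )
  Source 1: 10^(73.3/10) = 21379620.895
  Source 2: 10^(61.0/10) = 1258925.4118
  Source 3: 10^(63.0/10) = 1995262.315
  Source 4: 10^(73.5/10) = 22387211.3857
Sum of linear values = 47021020.0075
L_total = 10 * log10(47021020.0075) = 76.72

76.72 dB


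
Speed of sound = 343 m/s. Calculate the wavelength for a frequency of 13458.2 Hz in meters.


Given values:
  c = 343 m/s, f = 13458.2 Hz
Formula: lambda = c / f
lambda = 343 / 13458.2
lambda = 0.0255

0.0255 m


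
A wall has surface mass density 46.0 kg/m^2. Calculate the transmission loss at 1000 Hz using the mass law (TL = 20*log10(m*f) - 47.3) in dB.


Given values:
  m = 46.0 kg/m^2, f = 1000 Hz
Formula: TL = 20 * log10(m * f) - 47.3
Compute m * f = 46.0 * 1000 = 46000.0
Compute log10(46000.0) = 4.662758
Compute 20 * 4.662758 = 93.2552
TL = 93.2552 - 47.3 = 45.96

45.96 dB


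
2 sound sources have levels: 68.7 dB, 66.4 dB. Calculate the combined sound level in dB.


Formula: L_total = 10 * log10( sum(10^(Li/10)) )
  Source 1: 10^(68.7/10) = 7413102.413
  Source 2: 10^(66.4/10) = 4365158.3224
Sum of linear values = 11778260.7354
L_total = 10 * log10(11778260.7354) = 70.71

70.71 dB


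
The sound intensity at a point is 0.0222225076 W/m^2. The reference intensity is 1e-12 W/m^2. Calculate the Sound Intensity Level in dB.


Given values:
  I = 0.0222225076 W/m^2
  I_ref = 1e-12 W/m^2
Formula: SIL = 10 * log10(I / I_ref)
Compute ratio: I / I_ref = 22222507600
Compute log10: log10(22222507600) = 10.346793
Multiply: SIL = 10 * 10.346793 = 103.47

103.47 dB


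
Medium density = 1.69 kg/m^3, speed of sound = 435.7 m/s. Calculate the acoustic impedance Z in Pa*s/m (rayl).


Given values:
  rho = 1.69 kg/m^3
  c = 435.7 m/s
Formula: Z = rho * c
Z = 1.69 * 435.7
Z = 736.33

736.33 rayl


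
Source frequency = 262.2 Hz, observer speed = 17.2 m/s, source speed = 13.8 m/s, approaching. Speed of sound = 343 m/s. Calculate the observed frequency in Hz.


Given values:
  f_s = 262.2 Hz, v_o = 17.2 m/s, v_s = 13.8 m/s
  Direction: approaching
Formula: f_o = f_s * (c + v_o) / (c - v_s)
Numerator: c + v_o = 343 + 17.2 = 360.2
Denominator: c - v_s = 343 - 13.8 = 329.2
f_o = 262.2 * 360.2 / 329.2 = 286.89

286.89 Hz


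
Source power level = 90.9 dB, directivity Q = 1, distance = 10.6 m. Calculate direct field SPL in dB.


Given values:
  Lw = 90.9 dB, Q = 1, r = 10.6 m
Formula: SPL = Lw + 10 * log10(Q / (4 * pi * r^2))
Compute 4 * pi * r^2 = 4 * pi * 10.6^2 = 1411.9574
Compute Q / denom = 1 / 1411.9574 = 0.00070824
Compute 10 * log10(0.00070824) = -31.4982
SPL = 90.9 + (-31.4982) = 59.4

59.4 dB


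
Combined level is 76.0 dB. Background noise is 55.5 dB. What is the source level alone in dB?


Given values:
  L_total = 76.0 dB, L_bg = 55.5 dB
Formula: L_source = 10 * log10(10^(L_total/10) - 10^(L_bg/10))
Convert to linear:
  10^(76.0/10) = 39810717.0553
  10^(55.5/10) = 354813.3892
Difference: 39810717.0553 - 354813.3892 = 39455903.6661
L_source = 10 * log10(39455903.6661) = 75.96

75.96 dB


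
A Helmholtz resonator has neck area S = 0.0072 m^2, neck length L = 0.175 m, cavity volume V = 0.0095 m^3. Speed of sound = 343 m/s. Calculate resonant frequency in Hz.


Given values:
  S = 0.0072 m^2, L = 0.175 m, V = 0.0095 m^3, c = 343 m/s
Formula: f = (c / (2*pi)) * sqrt(S / (V * L))
Compute V * L = 0.0095 * 0.175 = 0.0016625
Compute S / (V * L) = 0.0072 / 0.0016625 = 4.3308
Compute sqrt(4.3308) = 2.081057
Compute c / (2*pi) = 343 / 6.283185 = 54.590148
f = 54.590148 * 2.081057 = 113.61

113.61 Hz


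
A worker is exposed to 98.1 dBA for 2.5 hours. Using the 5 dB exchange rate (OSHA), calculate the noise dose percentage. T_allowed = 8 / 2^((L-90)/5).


Given values:
  L = 98.1 dBA, T = 2.5 hours
Formula: T_allowed = 8 / 2^((L - 90) / 5)
Compute exponent: (98.1 - 90) / 5 = 1.62
Compute 2^(1.62) = 3.07375
T_allowed = 8 / 3.07375 = 2.602684 hours
Dose = (T / T_allowed) * 100
Dose = (2.5 / 2.602684) * 100 = 96.05

96.05 %


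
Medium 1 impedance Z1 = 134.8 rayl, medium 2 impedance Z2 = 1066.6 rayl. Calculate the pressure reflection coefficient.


Given values:
  Z1 = 134.8 rayl, Z2 = 1066.6 rayl
Formula: R = (Z2 - Z1) / (Z2 + Z1)
Numerator: Z2 - Z1 = 1066.6 - 134.8 = 931.8
Denominator: Z2 + Z1 = 1066.6 + 134.8 = 1201.4
R = 931.8 / 1201.4 = 0.7756

0.7756


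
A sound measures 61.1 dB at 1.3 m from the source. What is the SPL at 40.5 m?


Given values:
  SPL1 = 61.1 dB, r1 = 1.3 m, r2 = 40.5 m
Formula: SPL2 = SPL1 - 20 * log10(r2 / r1)
Compute ratio: r2 / r1 = 40.5 / 1.3 = 31.1538
Compute log10: log10(31.1538) = 1.493511
Compute drop: 20 * 1.493511 = 29.8702
SPL2 = 61.1 - 29.8702 = 31.23

31.23 dB


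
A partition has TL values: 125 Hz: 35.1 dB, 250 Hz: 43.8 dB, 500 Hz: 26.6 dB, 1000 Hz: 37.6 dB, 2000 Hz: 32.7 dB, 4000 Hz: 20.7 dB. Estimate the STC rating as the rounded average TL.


Given TL values at each frequency:
  125 Hz: 35.1 dB
  250 Hz: 43.8 dB
  500 Hz: 26.6 dB
  1000 Hz: 37.6 dB
  2000 Hz: 32.7 dB
  4000 Hz: 20.7 dB
Formula: STC ~ round(average of TL values)
Sum = 35.1 + 43.8 + 26.6 + 37.6 + 32.7 + 20.7 = 196.5
Average = 196.5 / 6 = 32.75
Rounded: 33

33


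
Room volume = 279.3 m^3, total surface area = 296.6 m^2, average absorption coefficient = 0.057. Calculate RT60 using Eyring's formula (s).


Given values:
  V = 279.3 m^3, S = 296.6 m^2, alpha = 0.057
Formula: RT60 = 0.161 * V / (-S * ln(1 - alpha))
Compute ln(1 - 0.057) = ln(0.943) = -0.058689
Denominator: -296.6 * -0.058689 = 17.4072
Numerator: 0.161 * 279.3 = 44.9673
RT60 = 44.9673 / 17.4072 = 2.583

2.583 s


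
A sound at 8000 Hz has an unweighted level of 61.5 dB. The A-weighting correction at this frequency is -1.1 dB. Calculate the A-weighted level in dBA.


Given values:
  SPL = 61.5 dB
  A-weighting at 8000 Hz = -1.1 dB
Formula: L_A = SPL + A_weight
L_A = 61.5 + (-1.1)
L_A = 60.4

60.4 dBA


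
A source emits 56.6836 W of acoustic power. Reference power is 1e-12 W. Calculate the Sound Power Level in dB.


Given values:
  W = 56.6836 W
  W_ref = 1e-12 W
Formula: SWL = 10 * log10(W / W_ref)
Compute ratio: W / W_ref = 56683600000000
Compute log10: log10(56683600000000) = 13.753457
Multiply: SWL = 10 * 13.753457 = 137.53

137.53 dB


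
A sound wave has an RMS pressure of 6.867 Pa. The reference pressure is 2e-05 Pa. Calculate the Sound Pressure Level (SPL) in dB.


Given values:
  p = 6.867 Pa
  p_ref = 2e-05 Pa
Formula: SPL = 20 * log10(p / p_ref)
Compute ratio: p / p_ref = 6.867 / 2e-05 = 343350
Compute log10: log10(343350) = 5.535737
Multiply: SPL = 20 * 5.535737 = 110.71

110.71 dB


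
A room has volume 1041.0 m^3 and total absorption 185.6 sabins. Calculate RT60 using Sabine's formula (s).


Given values:
  V = 1041.0 m^3
  A = 185.6 sabins
Formula: RT60 = 0.161 * V / A
Numerator: 0.161 * 1041.0 = 167.601
RT60 = 167.601 / 185.6 = 0.903

0.903 s


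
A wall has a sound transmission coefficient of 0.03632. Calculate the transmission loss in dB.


Given values:
  tau = 0.03632
Formula: TL = 10 * log10(1 / tau)
Compute 1 / tau = 1 / 0.03632 = 27.533
Compute log10(27.533) = 1.439854
TL = 10 * 1.439854 = 14.4

14.4 dB


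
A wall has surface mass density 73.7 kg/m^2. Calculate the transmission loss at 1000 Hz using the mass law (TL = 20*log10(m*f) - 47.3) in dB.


Given values:
  m = 73.7 kg/m^2, f = 1000 Hz
Formula: TL = 20 * log10(m * f) - 47.3
Compute m * f = 73.7 * 1000 = 73700.0
Compute log10(73700.0) = 4.867467
Compute 20 * 4.867467 = 97.3493
TL = 97.3493 - 47.3 = 50.05

50.05 dB


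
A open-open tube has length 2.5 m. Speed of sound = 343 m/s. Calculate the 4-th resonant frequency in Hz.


Given values:
  Tube type: open-open, L = 2.5 m, c = 343 m/s, n = 4
Formula: f_n = n * c / (2 * L)
Compute 2 * L = 2 * 2.5 = 5.0
f = 4 * 343 / 5.0
f = 274.4

274.4 Hz


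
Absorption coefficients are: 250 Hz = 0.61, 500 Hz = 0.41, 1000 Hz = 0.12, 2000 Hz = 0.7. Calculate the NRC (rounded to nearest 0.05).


Given values:
  a_250 = 0.61, a_500 = 0.41
  a_1000 = 0.12, a_2000 = 0.7
Formula: NRC = (a250 + a500 + a1000 + a2000) / 4
Sum = 0.61 + 0.41 + 0.12 + 0.7 = 1.84
NRC = 1.84 / 4 = 0.46
Rounded to nearest 0.05: 0.45

0.45


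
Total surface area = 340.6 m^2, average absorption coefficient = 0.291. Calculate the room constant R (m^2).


Given values:
  S = 340.6 m^2, alpha = 0.291
Formula: R = S * alpha / (1 - alpha)
Numerator: 340.6 * 0.291 = 99.1146
Denominator: 1 - 0.291 = 0.709
R = 99.1146 / 0.709 = 139.79

139.79 m^2


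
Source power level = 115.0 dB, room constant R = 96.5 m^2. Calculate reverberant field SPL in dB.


Given values:
  Lw = 115.0 dB, R = 96.5 m^2
Formula: SPL = Lw + 10 * log10(4 / R)
Compute 4 / R = 4 / 96.5 = 0.041451
Compute 10 * log10(0.041451) = -13.8246
SPL = 115.0 + (-13.8246) = 101.18

101.18 dB


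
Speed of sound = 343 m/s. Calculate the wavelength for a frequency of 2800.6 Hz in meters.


Given values:
  c = 343 m/s, f = 2800.6 Hz
Formula: lambda = c / f
lambda = 343 / 2800.6
lambda = 0.1225

0.1225 m


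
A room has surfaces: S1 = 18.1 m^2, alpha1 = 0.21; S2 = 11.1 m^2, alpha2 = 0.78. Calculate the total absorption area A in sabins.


Given surfaces:
  Surface 1: 18.1 * 0.21 = 3.801
  Surface 2: 11.1 * 0.78 = 8.658
Formula: A = sum(Si * alpha_i)
A = 3.801 + 8.658
A = 12.46

12.46 sabins


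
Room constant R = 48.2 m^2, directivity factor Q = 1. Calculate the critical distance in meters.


Given values:
  R = 48.2 m^2, Q = 1
Formula: d_c = 0.141 * sqrt(Q * R)
Compute Q * R = 1 * 48.2 = 48.2
Compute sqrt(48.2) = 6.9426
d_c = 0.141 * 6.9426 = 0.979

0.979 m


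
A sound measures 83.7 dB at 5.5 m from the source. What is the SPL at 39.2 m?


Given values:
  SPL1 = 83.7 dB, r1 = 5.5 m, r2 = 39.2 m
Formula: SPL2 = SPL1 - 20 * log10(r2 / r1)
Compute ratio: r2 / r1 = 39.2 / 5.5 = 7.1273
Compute log10: log10(7.1273) = 0.852925
Compute drop: 20 * 0.852925 = 17.0585
SPL2 = 83.7 - 17.0585 = 66.64

66.64 dB


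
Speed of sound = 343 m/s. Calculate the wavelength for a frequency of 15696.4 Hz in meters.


Given values:
  c = 343 m/s, f = 15696.4 Hz
Formula: lambda = c / f
lambda = 343 / 15696.4
lambda = 0.0219

0.0219 m


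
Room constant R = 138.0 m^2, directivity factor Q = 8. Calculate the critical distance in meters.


Given values:
  R = 138.0 m^2, Q = 8
Formula: d_c = 0.141 * sqrt(Q * R)
Compute Q * R = 8 * 138.0 = 1104.0
Compute sqrt(1104.0) = 33.2265
d_c = 0.141 * 33.2265 = 4.685

4.685 m


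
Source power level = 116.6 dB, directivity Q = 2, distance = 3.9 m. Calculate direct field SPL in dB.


Given values:
  Lw = 116.6 dB, Q = 2, r = 3.9 m
Formula: SPL = Lw + 10 * log10(Q / (4 * pi * r^2))
Compute 4 * pi * r^2 = 4 * pi * 3.9^2 = 191.1345
Compute Q / denom = 2 / 191.1345 = 0.01046384
Compute 10 * log10(0.01046384) = -19.8031
SPL = 116.6 + (-19.8031) = 96.8

96.8 dB


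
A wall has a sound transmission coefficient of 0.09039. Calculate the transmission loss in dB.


Given values:
  tau = 0.09039
Formula: TL = 10 * log10(1 / tau)
Compute 1 / tau = 1 / 0.09039 = 11.0632
Compute log10(11.0632) = 1.043881
TL = 10 * 1.043881 = 10.44

10.44 dB


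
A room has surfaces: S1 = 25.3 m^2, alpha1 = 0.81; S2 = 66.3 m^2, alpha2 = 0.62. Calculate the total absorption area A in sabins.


Given surfaces:
  Surface 1: 25.3 * 0.81 = 20.493
  Surface 2: 66.3 * 0.62 = 41.106
Formula: A = sum(Si * alpha_i)
A = 20.493 + 41.106
A = 61.6

61.6 sabins


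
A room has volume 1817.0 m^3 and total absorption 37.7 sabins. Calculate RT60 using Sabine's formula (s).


Given values:
  V = 1817.0 m^3
  A = 37.7 sabins
Formula: RT60 = 0.161 * V / A
Numerator: 0.161 * 1817.0 = 292.537
RT60 = 292.537 / 37.7 = 7.76

7.76 s


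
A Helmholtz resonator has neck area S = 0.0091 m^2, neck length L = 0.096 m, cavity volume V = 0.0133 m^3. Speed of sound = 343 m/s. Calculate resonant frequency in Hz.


Given values:
  S = 0.0091 m^2, L = 0.096 m, V = 0.0133 m^3, c = 343 m/s
Formula: f = (c / (2*pi)) * sqrt(S / (V * L))
Compute V * L = 0.0133 * 0.096 = 0.0012768
Compute S / (V * L) = 0.0091 / 0.0012768 = 7.1272
Compute sqrt(7.1272) = 2.669682
Compute c / (2*pi) = 343 / 6.283185 = 54.590148
f = 54.590148 * 2.669682 = 145.74

145.74 Hz


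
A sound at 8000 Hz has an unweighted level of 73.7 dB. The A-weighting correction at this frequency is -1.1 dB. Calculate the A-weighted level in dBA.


Given values:
  SPL = 73.7 dB
  A-weighting at 8000 Hz = -1.1 dB
Formula: L_A = SPL + A_weight
L_A = 73.7 + (-1.1)
L_A = 72.6

72.6 dBA


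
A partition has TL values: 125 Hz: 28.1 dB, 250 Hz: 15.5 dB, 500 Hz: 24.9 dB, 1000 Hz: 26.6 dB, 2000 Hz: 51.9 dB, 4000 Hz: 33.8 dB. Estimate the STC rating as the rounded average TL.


Given TL values at each frequency:
  125 Hz: 28.1 dB
  250 Hz: 15.5 dB
  500 Hz: 24.9 dB
  1000 Hz: 26.6 dB
  2000 Hz: 51.9 dB
  4000 Hz: 33.8 dB
Formula: STC ~ round(average of TL values)
Sum = 28.1 + 15.5 + 24.9 + 26.6 + 51.9 + 33.8 = 180.8
Average = 180.8 / 6 = 30.13
Rounded: 30

30


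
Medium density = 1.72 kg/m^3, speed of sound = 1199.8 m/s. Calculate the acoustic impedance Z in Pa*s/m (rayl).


Given values:
  rho = 1.72 kg/m^3
  c = 1199.8 m/s
Formula: Z = rho * c
Z = 1.72 * 1199.8
Z = 2063.66

2063.66 rayl


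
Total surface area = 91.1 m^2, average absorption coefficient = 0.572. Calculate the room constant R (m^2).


Given values:
  S = 91.1 m^2, alpha = 0.572
Formula: R = S * alpha / (1 - alpha)
Numerator: 91.1 * 0.572 = 52.1092
Denominator: 1 - 0.572 = 0.428
R = 52.1092 / 0.428 = 121.75

121.75 m^2


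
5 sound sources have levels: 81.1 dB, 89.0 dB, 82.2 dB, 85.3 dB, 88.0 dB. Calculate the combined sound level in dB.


Formula: L_total = 10 * log10( sum(10^(Li/10)) )
  Source 1: 10^(81.1/10) = 128824955.1693
  Source 2: 10^(89.0/10) = 794328234.7243
  Source 3: 10^(82.2/10) = 165958690.7438
  Source 4: 10^(85.3/10) = 338844156.1392
  Source 5: 10^(88.0/10) = 630957344.4802
Sum of linear values = 2058913381.2568
L_total = 10 * log10(2058913381.2568) = 93.14

93.14 dB


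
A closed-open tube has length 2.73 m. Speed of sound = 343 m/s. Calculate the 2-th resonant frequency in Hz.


Given values:
  Tube type: closed-open, L = 2.73 m, c = 343 m/s, n = 2
Formula: f_n = (2n - 1) * c / (4 * L)
Compute 2n - 1 = 2*2 - 1 = 3
Compute 4 * L = 4 * 2.73 = 10.92
f = 3 * 343 / 10.92
f = 94.23

94.23 Hz


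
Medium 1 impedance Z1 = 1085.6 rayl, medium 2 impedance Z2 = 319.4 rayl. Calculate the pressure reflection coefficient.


Given values:
  Z1 = 1085.6 rayl, Z2 = 319.4 rayl
Formula: R = (Z2 - Z1) / (Z2 + Z1)
Numerator: Z2 - Z1 = 319.4 - 1085.6 = -766.2
Denominator: Z2 + Z1 = 319.4 + 1085.6 = 1405.0
R = -766.2 / 1405.0 = -0.5453

-0.5453


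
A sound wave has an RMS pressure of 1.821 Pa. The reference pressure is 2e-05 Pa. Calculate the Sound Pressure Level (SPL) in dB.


Given values:
  p = 1.821 Pa
  p_ref = 2e-05 Pa
Formula: SPL = 20 * log10(p / p_ref)
Compute ratio: p / p_ref = 1.821 / 2e-05 = 91050
Compute log10: log10(91050) = 4.95928
Multiply: SPL = 20 * 4.95928 = 99.19

99.19 dB


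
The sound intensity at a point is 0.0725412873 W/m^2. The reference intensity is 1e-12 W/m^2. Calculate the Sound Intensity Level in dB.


Given values:
  I = 0.0725412873 W/m^2
  I_ref = 1e-12 W/m^2
Formula: SIL = 10 * log10(I / I_ref)
Compute ratio: I / I_ref = 72541287300
Compute log10: log10(72541287300) = 10.860585
Multiply: SIL = 10 * 10.860585 = 108.61

108.61 dB


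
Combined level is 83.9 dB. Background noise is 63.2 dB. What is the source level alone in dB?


Given values:
  L_total = 83.9 dB, L_bg = 63.2 dB
Formula: L_source = 10 * log10(10^(L_total/10) - 10^(L_bg/10))
Convert to linear:
  10^(83.9/10) = 245470891.5685
  10^(63.2/10) = 2089296.1309
Difference: 245470891.5685 - 2089296.1309 = 243381595.4376
L_source = 10 * log10(243381595.4376) = 83.86

83.86 dB


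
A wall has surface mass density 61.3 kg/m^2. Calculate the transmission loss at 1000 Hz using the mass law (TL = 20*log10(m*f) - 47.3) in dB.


Given values:
  m = 61.3 kg/m^2, f = 1000 Hz
Formula: TL = 20 * log10(m * f) - 47.3
Compute m * f = 61.3 * 1000 = 61300.0
Compute log10(61300.0) = 4.78746
Compute 20 * 4.78746 = 95.7492
TL = 95.7492 - 47.3 = 48.45

48.45 dB


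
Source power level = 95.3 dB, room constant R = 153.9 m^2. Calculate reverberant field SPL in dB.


Given values:
  Lw = 95.3 dB, R = 153.9 m^2
Formula: SPL = Lw + 10 * log10(4 / R)
Compute 4 / R = 4 / 153.9 = 0.025991
Compute 10 * log10(0.025991) = -15.8518
SPL = 95.3 + (-15.8518) = 79.45

79.45 dB


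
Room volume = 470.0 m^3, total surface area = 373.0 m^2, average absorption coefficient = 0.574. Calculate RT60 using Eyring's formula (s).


Given values:
  V = 470.0 m^3, S = 373.0 m^2, alpha = 0.574
Formula: RT60 = 0.161 * V / (-S * ln(1 - alpha))
Compute ln(1 - 0.574) = ln(0.426) = -0.853316
Denominator: -373.0 * -0.853316 = 318.2869
Numerator: 0.161 * 470.0 = 75.67
RT60 = 75.67 / 318.2869 = 0.238

0.238 s


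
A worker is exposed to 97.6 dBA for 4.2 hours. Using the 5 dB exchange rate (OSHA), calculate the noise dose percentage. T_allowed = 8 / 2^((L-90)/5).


Given values:
  L = 97.6 dBA, T = 4.2 hours
Formula: T_allowed = 8 / 2^((L - 90) / 5)
Compute exponent: (97.6 - 90) / 5 = 1.52
Compute 2^(1.52) = 2.86791
T_allowed = 8 / 2.86791 = 2.789488 hours
Dose = (T / T_allowed) * 100
Dose = (4.2 / 2.789488) * 100 = 150.57

150.57 %


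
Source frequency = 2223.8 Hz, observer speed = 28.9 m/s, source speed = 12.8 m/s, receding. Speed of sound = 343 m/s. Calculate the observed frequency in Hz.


Given values:
  f_s = 2223.8 Hz, v_o = 28.9 m/s, v_s = 12.8 m/s
  Direction: receding
Formula: f_o = f_s * (c - v_o) / (c + v_s)
Numerator: c - v_o = 343 - 28.9 = 314.1
Denominator: c + v_s = 343 + 12.8 = 355.8
f_o = 2223.8 * 314.1 / 355.8 = 1963.17

1963.17 Hz


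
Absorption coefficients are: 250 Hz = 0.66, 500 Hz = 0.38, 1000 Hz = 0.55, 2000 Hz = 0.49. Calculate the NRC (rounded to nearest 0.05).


Given values:
  a_250 = 0.66, a_500 = 0.38
  a_1000 = 0.55, a_2000 = 0.49
Formula: NRC = (a250 + a500 + a1000 + a2000) / 4
Sum = 0.66 + 0.38 + 0.55 + 0.49 = 2.08
NRC = 2.08 / 4 = 0.52
Rounded to nearest 0.05: 0.5

0.5


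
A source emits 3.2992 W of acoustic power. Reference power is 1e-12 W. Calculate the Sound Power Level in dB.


Given values:
  W = 3.2992 W
  W_ref = 1e-12 W
Formula: SWL = 10 * log10(W / W_ref)
Compute ratio: W / W_ref = 3299200000000
Compute log10: log10(3299200000000) = 12.518409
Multiply: SWL = 10 * 12.518409 = 125.18

125.18 dB


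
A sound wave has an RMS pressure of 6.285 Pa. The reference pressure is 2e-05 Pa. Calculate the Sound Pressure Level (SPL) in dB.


Given values:
  p = 6.285 Pa
  p_ref = 2e-05 Pa
Formula: SPL = 20 * log10(p / p_ref)
Compute ratio: p / p_ref = 6.285 / 2e-05 = 314250
Compute log10: log10(314250) = 5.497275
Multiply: SPL = 20 * 5.497275 = 109.95

109.95 dB
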